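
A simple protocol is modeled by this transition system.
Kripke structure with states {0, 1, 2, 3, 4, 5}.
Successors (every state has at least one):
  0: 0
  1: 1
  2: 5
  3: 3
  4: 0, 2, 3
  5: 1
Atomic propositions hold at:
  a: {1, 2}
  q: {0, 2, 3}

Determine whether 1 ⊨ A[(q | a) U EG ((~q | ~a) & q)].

Sat(q | a) = {0, 1, 2, 3}
Sat(~q) = {1, 4, 5}
Sat(~a) = {0, 3, 4, 5}
Sat(~q | ~a) = {0, 1, 3, 4, 5}
Sat((~q | ~a) & q) = {0, 3}
EG ((~q | ~a) & q): greatest fixpoint, start Z0 = {0, 3}, keep only states in Sat with some successor in Z. Already a fixed point.
Sat(EG ((~q | ~a) & q)) = {0, 3}
A[(q | a) U EG ((~q | ~a) & q)]: least fixpoint, start Z0 = Sat(EG ((~q | ~a) & q)) = {0, 3}, add states in Sat(q | a) with every successor in Z. Already a fixed point.
Sat(A[(q | a) U EG ((~q | ~a) & q)]) = {0, 3}
1 ∉ Sat(A[(q | a) U EG ((~q | ~a) & q)]) = {0, 3}, so the formula does not hold at 1.

No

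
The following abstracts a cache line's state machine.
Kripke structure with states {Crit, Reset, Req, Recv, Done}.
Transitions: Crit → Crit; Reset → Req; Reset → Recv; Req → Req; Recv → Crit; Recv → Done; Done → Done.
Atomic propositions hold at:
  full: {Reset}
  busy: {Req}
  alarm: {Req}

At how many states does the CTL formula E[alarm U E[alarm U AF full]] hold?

1

AF full: least fixpoint, start Z0 = {Reset}, add states with every successor in Z. Already a fixed point.
Sat(AF full) = {Reset}
E[alarm U AF full]: least fixpoint, start Z0 = Sat(AF full) = {Reset}, add states in Sat(alarm) with some successor in Z. Already a fixed point.
Sat(E[alarm U AF full]) = {Reset}
E[alarm U E[alarm U AF full]]: least fixpoint, start Z0 = Sat(E[alarm U AF full]) = {Reset}, add states in Sat(alarm) with some successor in Z. Already a fixed point.
Sat(E[alarm U E[alarm U AF full]]) = {Reset}
|Sat(E[alarm U E[alarm U AF full]])| = |{Reset}| = 1.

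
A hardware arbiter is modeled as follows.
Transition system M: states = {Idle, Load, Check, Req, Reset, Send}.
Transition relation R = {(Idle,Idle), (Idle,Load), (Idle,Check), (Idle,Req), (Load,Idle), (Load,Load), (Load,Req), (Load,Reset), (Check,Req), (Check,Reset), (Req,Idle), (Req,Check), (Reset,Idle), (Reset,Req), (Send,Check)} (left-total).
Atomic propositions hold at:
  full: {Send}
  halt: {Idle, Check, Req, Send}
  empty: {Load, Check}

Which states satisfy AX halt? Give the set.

Sat(AX halt) = {s : every successor in {Idle, Check, Req, Send}} = {Req, Reset, Send}

{Req, Reset, Send}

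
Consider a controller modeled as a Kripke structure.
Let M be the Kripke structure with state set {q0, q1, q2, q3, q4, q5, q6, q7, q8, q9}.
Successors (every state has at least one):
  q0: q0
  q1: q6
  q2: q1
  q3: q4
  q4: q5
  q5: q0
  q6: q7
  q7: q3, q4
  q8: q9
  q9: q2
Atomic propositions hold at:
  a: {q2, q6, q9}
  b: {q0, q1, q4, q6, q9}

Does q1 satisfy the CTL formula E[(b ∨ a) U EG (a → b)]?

Sat(b ∨ a) = {q0, q1, q2, q4, q6, q9}
Sat(a → b) = {q0, q1, q3, q4, q5, q6, q7, q8, q9}
EG (a → b): greatest fixpoint, start Z0 = {q0, q1, q3, q4, q5, q6, q7, q8, q9}, keep only states in Sat with some successor in Z. Z1 = {q0, q1, q3, q4, q5, q6, q7, q8}; Z2 = {q0, q1, q3, q4, q5, q6, q7}; fixed.
Sat(EG (a → b)) = {q0, q1, q3, q4, q5, q6, q7}
E[(b ∨ a) U EG (a → b)]: least fixpoint, start Z0 = Sat(EG (a → b)) = {q0, q1, q3, q4, q5, q6, q7}, add states in Sat(b ∨ a) with some successor in Z. Z1 = {q0, q1, q2, q3, q4, q5, q6, q7}; Z2 = {q0, q1, q2, q3, q4, q5, q6, q7, q9}; fixed.
Sat(E[(b ∨ a) U EG (a → b)]) = {q0, q1, q2, q3, q4, q5, q6, q7, q9}
q1 ∈ Sat(E[(b ∨ a) U EG (a → b)]) = {q0, q1, q2, q3, q4, q5, q6, q7, q9}, so the formula holds at q1.

Yes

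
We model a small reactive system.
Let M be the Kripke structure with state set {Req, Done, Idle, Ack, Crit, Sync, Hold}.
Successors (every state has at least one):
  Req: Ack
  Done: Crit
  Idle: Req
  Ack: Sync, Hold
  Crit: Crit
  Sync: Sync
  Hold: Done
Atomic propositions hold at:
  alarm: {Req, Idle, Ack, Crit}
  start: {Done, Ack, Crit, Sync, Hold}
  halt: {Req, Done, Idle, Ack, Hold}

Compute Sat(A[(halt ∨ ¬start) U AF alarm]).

{Req, Done, Idle, Ack, Crit, Hold}

Sat(¬start) = {Req, Idle}
Sat(halt ∨ ¬start) = {Req, Done, Idle, Ack, Hold}
AF alarm: least fixpoint, start Z0 = {Req, Idle, Ack, Crit}, add states with every successor in Z. Z1 = {Req, Done, Idle, Ack, Crit}; Z2 = {Req, Done, Idle, Ack, Crit, Hold}; fixed.
Sat(AF alarm) = {Req, Done, Idle, Ack, Crit, Hold}
A[(halt ∨ ¬start) U AF alarm]: least fixpoint, start Z0 = Sat(AF alarm) = {Req, Done, Idle, Ack, Crit, Hold}, add states in Sat(halt ∨ ¬start) with every successor in Z. Already a fixed point.
Sat(A[(halt ∨ ¬start) U AF alarm]) = {Req, Done, Idle, Ack, Crit, Hold}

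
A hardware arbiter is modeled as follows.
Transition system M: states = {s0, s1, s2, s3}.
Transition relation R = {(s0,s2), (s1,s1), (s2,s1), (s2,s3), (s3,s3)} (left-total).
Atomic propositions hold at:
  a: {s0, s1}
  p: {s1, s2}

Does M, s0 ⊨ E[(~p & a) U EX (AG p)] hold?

Sat(~p) = {s0, s3}
Sat(~p & a) = {s0}
AG p: greatest fixpoint, start Z0 = {s1, s2}, keep only states in Sat with every successor in Z. Z1 = {s1}; fixed.
Sat(AG p) = {s1}
Sat(EX (AG p)) = {s : some successor in {s1}} = {s1, s2}
E[(~p & a) U EX (AG p)]: least fixpoint, start Z0 = Sat(EX (AG p)) = {s1, s2}, add states in Sat(~p & a) with some successor in Z. Z1 = {s0, s1, s2}; fixed.
Sat(E[(~p & a) U EX (AG p)]) = {s0, s1, s2}
s0 ∈ Sat(E[(~p & a) U EX (AG p)]) = {s0, s1, s2}, so the formula holds at s0.

Yes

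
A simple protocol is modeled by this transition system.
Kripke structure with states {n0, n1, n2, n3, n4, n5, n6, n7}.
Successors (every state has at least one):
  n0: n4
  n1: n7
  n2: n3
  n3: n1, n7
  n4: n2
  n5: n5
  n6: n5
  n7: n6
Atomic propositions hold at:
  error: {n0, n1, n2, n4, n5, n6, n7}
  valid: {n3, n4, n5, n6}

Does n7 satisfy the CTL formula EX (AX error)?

Sat(AX error) = {s : every successor in {n0, n1, n2, n4, n5, n6, n7}} = {n0, n1, n3, n4, n5, n6, n7}
Sat(EX (AX error)) = {s : some successor in {n0, n1, n3, n4, n5, n6, n7}} = {n0, n1, n2, n3, n5, n6, n7}
n7 ∈ Sat(EX (AX error)) = {n0, n1, n2, n3, n5, n6, n7}, so the formula holds at n7.

Yes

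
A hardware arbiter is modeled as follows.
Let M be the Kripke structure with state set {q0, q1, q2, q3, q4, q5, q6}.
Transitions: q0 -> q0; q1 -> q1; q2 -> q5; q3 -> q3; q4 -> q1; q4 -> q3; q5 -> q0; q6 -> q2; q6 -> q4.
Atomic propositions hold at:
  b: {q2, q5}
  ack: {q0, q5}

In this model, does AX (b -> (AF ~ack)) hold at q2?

No

Sat(~ack) = {q1, q2, q3, q4, q6}
AF ~ack: least fixpoint, start Z0 = {q1, q2, q3, q4, q6}, add states with every successor in Z. Already a fixed point.
Sat(AF ~ack) = {q1, q2, q3, q4, q6}
Sat(b -> (AF ~ack)) = {q0, q1, q2, q3, q4, q6}
Sat(AX (b -> (AF ~ack))) = {s : every successor in {q0, q1, q2, q3, q4, q6}} = {q0, q1, q3, q4, q5, q6}
q2 ∉ Sat(AX (b -> (AF ~ack))) = {q0, q1, q3, q4, q5, q6}, so the formula does not hold at q2.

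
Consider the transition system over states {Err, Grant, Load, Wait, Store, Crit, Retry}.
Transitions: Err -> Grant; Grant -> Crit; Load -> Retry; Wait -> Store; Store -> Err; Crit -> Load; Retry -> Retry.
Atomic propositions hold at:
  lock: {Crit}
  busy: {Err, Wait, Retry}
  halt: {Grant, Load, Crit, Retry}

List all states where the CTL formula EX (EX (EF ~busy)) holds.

Sat(~busy) = {Grant, Load, Store, Crit}
EF ~busy: least fixpoint, start Z0 = {Grant, Load, Store, Crit}, add states with some successor in Z. Z1 = {Err, Grant, Load, Wait, Store, Crit}; fixed.
Sat(EF ~busy) = {Err, Grant, Load, Wait, Store, Crit}
Sat(EX (EF ~busy)) = {s : some successor in {Err, Grant, Load, Wait, Store, Crit}} = {Err, Grant, Wait, Store, Crit}
Sat(EX (EX (EF ~busy))) = {s : some successor in {Err, Grant, Wait, Store, Crit}} = {Err, Grant, Wait, Store}

{Err, Grant, Wait, Store}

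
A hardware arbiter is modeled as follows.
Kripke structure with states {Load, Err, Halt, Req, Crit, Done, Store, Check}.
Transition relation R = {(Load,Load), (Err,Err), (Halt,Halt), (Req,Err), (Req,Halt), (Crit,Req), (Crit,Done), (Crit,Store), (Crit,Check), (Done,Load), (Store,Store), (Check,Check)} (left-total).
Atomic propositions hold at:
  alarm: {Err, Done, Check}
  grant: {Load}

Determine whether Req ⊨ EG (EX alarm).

Yes

Sat(EX alarm) = {s : some successor in {Err, Done, Check}} = {Err, Req, Crit, Check}
EG (EX alarm): greatest fixpoint, start Z0 = {Err, Req, Crit, Check}, keep only states in Sat with some successor in Z. Already a fixed point.
Sat(EG (EX alarm)) = {Err, Req, Crit, Check}
Req ∈ Sat(EG (EX alarm)) = {Err, Req, Crit, Check}, so the formula holds at Req.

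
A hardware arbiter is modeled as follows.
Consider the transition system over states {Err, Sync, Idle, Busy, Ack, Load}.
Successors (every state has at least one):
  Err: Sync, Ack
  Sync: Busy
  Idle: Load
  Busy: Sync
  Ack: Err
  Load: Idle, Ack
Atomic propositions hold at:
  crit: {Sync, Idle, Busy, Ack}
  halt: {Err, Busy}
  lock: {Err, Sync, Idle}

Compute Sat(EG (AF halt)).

{Err, Sync, Busy, Ack}

AF halt: least fixpoint, start Z0 = {Err, Busy}, add states with every successor in Z. Z1 = {Err, Sync, Busy, Ack}; fixed.
Sat(AF halt) = {Err, Sync, Busy, Ack}
EG (AF halt): greatest fixpoint, start Z0 = {Err, Sync, Busy, Ack}, keep only states in Sat with some successor in Z. Already a fixed point.
Sat(EG (AF halt)) = {Err, Sync, Busy, Ack}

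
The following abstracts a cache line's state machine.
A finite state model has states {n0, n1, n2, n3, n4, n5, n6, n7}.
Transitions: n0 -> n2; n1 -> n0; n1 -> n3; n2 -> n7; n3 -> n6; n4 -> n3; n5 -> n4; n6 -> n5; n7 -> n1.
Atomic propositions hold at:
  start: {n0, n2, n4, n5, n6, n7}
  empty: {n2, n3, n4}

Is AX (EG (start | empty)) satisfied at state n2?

Sat(start | empty) = {n0, n2, n3, n4, n5, n6, n7}
EG (start | empty): greatest fixpoint, start Z0 = {n0, n2, n3, n4, n5, n6, n7}, keep only states in Sat with some successor in Z. Z1 = {n0, n2, n3, n4, n5, n6}; Z2 = {n0, n3, n4, n5, n6}; Z3 = {n3, n4, n5, n6}; fixed.
Sat(EG (start | empty)) = {n3, n4, n5, n6}
Sat(AX (EG (start | empty))) = {s : every successor in {n3, n4, n5, n6}} = {n3, n4, n5, n6}
n2 ∉ Sat(AX (EG (start | empty))) = {n3, n4, n5, n6}, so the formula does not hold at n2.

No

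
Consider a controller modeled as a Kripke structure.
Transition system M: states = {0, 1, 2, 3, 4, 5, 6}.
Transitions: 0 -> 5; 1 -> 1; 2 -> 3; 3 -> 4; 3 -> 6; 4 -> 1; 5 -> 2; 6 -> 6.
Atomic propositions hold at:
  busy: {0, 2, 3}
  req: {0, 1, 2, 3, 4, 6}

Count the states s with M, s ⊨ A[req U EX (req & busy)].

3

Sat(req & busy) = {0, 2, 3}
Sat(EX (req & busy)) = {s : some successor in {0, 2, 3}} = {2, 5}
A[req U EX (req & busy)]: least fixpoint, start Z0 = Sat(EX (req & busy)) = {2, 5}, add states in Sat(req) with every successor in Z. Z1 = {0, 2, 5}; fixed.
Sat(A[req U EX (req & busy)]) = {0, 2, 5}
|Sat(A[req U EX (req & busy)])| = |{0, 2, 5}| = 3.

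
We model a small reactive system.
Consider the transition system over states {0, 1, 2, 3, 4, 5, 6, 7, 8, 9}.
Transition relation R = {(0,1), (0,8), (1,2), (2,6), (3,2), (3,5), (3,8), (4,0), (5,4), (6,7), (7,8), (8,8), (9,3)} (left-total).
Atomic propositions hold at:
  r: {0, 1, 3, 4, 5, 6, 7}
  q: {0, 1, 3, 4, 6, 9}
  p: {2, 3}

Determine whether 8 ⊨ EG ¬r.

Sat(¬r) = {2, 8, 9}
EG ¬r: greatest fixpoint, start Z0 = {2, 8, 9}, keep only states in Sat with some successor in Z. Z1 = {8}; fixed.
Sat(EG ¬r) = {8}
8 ∈ Sat(EG ¬r) = {8}, so the formula holds at 8.

Yes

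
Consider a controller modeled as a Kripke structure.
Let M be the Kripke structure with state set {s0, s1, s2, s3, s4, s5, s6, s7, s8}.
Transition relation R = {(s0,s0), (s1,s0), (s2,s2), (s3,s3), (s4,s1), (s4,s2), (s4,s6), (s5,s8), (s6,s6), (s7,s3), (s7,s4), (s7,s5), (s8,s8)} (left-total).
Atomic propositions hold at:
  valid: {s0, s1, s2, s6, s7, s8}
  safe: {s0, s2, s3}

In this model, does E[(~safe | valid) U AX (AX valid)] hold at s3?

No

Sat(~safe) = {s1, s4, s5, s6, s7, s8}
Sat(~safe | valid) = {s0, s1, s2, s4, s5, s6, s7, s8}
Sat(AX valid) = {s : every successor in {s0, s1, s2, s6, s7, s8}} = {s0, s1, s2, s4, s5, s6, s8}
Sat(AX (AX valid)) = {s : every successor in {s0, s1, s2, s4, s5, s6, s8}} = {s0, s1, s2, s4, s5, s6, s8}
E[(~safe | valid) U AX (AX valid)]: least fixpoint, start Z0 = Sat(AX (AX valid)) = {s0, s1, s2, s4, s5, s6, s8}, add states in Sat(~safe | valid) with some successor in Z. Z1 = {s0, s1, s2, s4, s5, s6, s7, s8}; fixed.
Sat(E[(~safe | valid) U AX (AX valid)]) = {s0, s1, s2, s4, s5, s6, s7, s8}
s3 ∉ Sat(E[(~safe | valid) U AX (AX valid)]) = {s0, s1, s2, s4, s5, s6, s7, s8}, so the formula does not hold at s3.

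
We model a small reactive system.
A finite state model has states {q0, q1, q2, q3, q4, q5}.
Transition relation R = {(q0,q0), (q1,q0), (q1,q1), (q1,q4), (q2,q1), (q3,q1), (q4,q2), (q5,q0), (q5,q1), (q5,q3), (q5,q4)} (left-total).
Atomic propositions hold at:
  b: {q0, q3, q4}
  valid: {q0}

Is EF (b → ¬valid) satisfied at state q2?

Sat(¬valid) = {q1, q2, q3, q4, q5}
Sat(b → ¬valid) = {q1, q2, q3, q4, q5}
EF (b → ¬valid): least fixpoint, start Z0 = {q1, q2, q3, q4, q5}, add states with some successor in Z. Already a fixed point.
Sat(EF (b → ¬valid)) = {q1, q2, q3, q4, q5}
q2 ∈ Sat(EF (b → ¬valid)) = {q1, q2, q3, q4, q5}, so the formula holds at q2.

Yes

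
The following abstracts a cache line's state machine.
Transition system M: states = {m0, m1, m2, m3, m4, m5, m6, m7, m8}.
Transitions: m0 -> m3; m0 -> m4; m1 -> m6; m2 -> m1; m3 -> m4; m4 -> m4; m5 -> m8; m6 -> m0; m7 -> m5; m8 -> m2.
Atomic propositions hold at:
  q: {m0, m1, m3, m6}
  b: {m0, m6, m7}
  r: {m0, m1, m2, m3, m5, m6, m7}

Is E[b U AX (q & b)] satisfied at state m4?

Sat(q & b) = {m0, m6}
Sat(AX (q & b)) = {s : every successor in {m0, m6}} = {m1, m6}
E[b U AX (q & b)]: least fixpoint, start Z0 = Sat(AX (q & b)) = {m1, m6}, add states in Sat(b) with some successor in Z. Already a fixed point.
Sat(E[b U AX (q & b)]) = {m1, m6}
m4 ∉ Sat(E[b U AX (q & b)]) = {m1, m6}, so the formula does not hold at m4.

No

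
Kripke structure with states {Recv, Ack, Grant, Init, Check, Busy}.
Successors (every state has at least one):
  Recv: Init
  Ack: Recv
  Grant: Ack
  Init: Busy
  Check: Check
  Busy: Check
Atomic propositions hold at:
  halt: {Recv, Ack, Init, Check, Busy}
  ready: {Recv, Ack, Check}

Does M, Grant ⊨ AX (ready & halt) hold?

Sat(ready & halt) = {Recv, Ack, Check}
Sat(AX (ready & halt)) = {s : every successor in {Recv, Ack, Check}} = {Ack, Grant, Check, Busy}
Grant ∈ Sat(AX (ready & halt)) = {Ack, Grant, Check, Busy}, so the formula holds at Grant.

Yes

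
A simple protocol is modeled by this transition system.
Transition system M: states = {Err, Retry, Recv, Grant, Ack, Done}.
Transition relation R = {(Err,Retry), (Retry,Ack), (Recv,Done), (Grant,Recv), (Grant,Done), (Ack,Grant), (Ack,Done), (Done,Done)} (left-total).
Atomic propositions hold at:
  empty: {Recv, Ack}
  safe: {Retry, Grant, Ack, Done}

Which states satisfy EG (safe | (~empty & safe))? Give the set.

Sat(~empty) = {Err, Retry, Grant, Done}
Sat(~empty & safe) = {Retry, Grant, Done}
Sat(safe | (~empty & safe)) = {Retry, Grant, Ack, Done}
EG (safe | (~empty & safe)): greatest fixpoint, start Z0 = {Retry, Grant, Ack, Done}, keep only states in Sat with some successor in Z. Already a fixed point.
Sat(EG (safe | (~empty & safe))) = {Retry, Grant, Ack, Done}

{Retry, Grant, Ack, Done}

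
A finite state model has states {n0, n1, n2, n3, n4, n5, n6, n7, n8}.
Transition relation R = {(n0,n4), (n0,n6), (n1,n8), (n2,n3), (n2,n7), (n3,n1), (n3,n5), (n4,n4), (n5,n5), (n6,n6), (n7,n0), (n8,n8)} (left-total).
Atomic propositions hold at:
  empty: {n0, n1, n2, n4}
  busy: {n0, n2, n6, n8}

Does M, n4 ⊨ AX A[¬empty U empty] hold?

Yes

Sat(¬empty) = {n3, n5, n6, n7, n8}
A[¬empty U empty]: least fixpoint, start Z0 = Sat(empty) = {n0, n1, n2, n4}, add states in Sat(¬empty) with every successor in Z. Z1 = {n0, n1, n2, n4, n7}; fixed.
Sat(A[¬empty U empty]) = {n0, n1, n2, n4, n7}
Sat(AX A[¬empty U empty]) = {s : every successor in {n0, n1, n2, n4, n7}} = {n4, n7}
n4 ∈ Sat(AX A[¬empty U empty]) = {n4, n7}, so the formula holds at n4.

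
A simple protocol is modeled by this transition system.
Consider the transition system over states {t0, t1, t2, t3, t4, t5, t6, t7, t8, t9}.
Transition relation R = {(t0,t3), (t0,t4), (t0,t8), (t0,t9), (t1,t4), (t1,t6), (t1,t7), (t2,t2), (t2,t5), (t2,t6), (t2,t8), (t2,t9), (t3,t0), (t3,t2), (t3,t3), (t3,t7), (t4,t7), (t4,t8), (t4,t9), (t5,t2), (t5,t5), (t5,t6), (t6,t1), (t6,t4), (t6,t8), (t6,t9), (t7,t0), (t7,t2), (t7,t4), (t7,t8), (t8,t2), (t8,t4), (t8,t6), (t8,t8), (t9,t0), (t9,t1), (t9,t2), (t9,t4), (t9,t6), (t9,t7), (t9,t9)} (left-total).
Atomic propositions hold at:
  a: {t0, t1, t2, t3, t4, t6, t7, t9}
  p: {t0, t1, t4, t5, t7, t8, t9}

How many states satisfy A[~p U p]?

Sat(~p) = {t2, t3, t6}
A[~p U p]: least fixpoint, start Z0 = Sat(p) = {t0, t1, t4, t5, t7, t8, t9}, add states in Sat(~p) with every successor in Z. Z1 = {t0, t1, t4, t5, t6, t7, t8, t9}; fixed.
Sat(A[~p U p]) = {t0, t1, t4, t5, t6, t7, t8, t9}
|Sat(A[~p U p])| = |{t0, t1, t4, t5, t6, t7, t8, t9}| = 8.

8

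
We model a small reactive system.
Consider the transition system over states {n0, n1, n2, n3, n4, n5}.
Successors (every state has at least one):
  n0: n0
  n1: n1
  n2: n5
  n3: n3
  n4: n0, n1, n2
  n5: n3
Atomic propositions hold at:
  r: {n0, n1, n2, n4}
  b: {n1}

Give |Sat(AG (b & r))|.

1

Sat(b & r) = {n1}
AG (b & r): greatest fixpoint, start Z0 = {n1}, keep only states in Sat with every successor in Z. Already a fixed point.
Sat(AG (b & r)) = {n1}
|Sat(AG (b & r))| = |{n1}| = 1.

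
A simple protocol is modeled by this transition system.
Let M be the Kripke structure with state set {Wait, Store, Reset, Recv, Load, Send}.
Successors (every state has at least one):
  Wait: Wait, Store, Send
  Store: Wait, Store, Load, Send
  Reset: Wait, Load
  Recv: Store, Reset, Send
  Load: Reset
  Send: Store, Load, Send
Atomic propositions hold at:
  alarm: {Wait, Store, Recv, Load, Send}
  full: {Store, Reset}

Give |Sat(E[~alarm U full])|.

2

Sat(~alarm) = {Reset}
E[~alarm U full]: least fixpoint, start Z0 = Sat(full) = {Store, Reset}, add states in Sat(~alarm) with some successor in Z. Already a fixed point.
Sat(E[~alarm U full]) = {Store, Reset}
|Sat(E[~alarm U full])| = |{Store, Reset}| = 2.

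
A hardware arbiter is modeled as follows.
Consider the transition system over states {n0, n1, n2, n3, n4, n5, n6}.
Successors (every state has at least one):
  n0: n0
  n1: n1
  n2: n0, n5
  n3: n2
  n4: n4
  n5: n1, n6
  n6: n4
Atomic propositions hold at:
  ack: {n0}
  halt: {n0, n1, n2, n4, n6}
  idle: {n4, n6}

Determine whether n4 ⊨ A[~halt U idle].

Yes

Sat(~halt) = {n3, n5}
A[~halt U idle]: least fixpoint, start Z0 = Sat(idle) = {n4, n6}, add states in Sat(~halt) with every successor in Z. Already a fixed point.
Sat(A[~halt U idle]) = {n4, n6}
n4 ∈ Sat(A[~halt U idle]) = {n4, n6}, so the formula holds at n4.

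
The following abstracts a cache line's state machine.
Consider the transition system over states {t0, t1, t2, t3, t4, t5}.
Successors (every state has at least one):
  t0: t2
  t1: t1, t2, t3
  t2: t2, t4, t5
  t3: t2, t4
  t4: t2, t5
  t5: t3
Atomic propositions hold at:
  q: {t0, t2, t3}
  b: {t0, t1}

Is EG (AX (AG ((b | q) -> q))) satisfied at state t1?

No

Sat(b | q) = {t0, t1, t2, t3}
Sat((b | q) -> q) = {t0, t2, t3, t4, t5}
AG ((b | q) -> q): greatest fixpoint, start Z0 = {t0, t2, t3, t4, t5}, keep only states in Sat with every successor in Z. Already a fixed point.
Sat(AG ((b | q) -> q)) = {t0, t2, t3, t4, t5}
Sat(AX (AG ((b | q) -> q))) = {s : every successor in {t0, t2, t3, t4, t5}} = {t0, t2, t3, t4, t5}
EG (AX (AG ((b | q) -> q))): greatest fixpoint, start Z0 = {t0, t2, t3, t4, t5}, keep only states in Sat with some successor in Z. Already a fixed point.
Sat(EG (AX (AG ((b | q) -> q)))) = {t0, t2, t3, t4, t5}
t1 ∉ Sat(EG (AX (AG ((b | q) -> q)))) = {t0, t2, t3, t4, t5}, so the formula does not hold at t1.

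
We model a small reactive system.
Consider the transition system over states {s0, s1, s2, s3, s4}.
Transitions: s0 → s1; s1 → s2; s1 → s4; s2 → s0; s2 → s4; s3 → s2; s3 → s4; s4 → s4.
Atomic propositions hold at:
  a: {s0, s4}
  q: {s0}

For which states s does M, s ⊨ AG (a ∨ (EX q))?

Sat(EX q) = {s : some successor in {s0}} = {s2}
Sat(a ∨ (EX q)) = {s0, s2, s4}
AG (a ∨ (EX q)): greatest fixpoint, start Z0 = {s0, s2, s4}, keep only states in Sat with every successor in Z. Z1 = {s2, s4}; Z2 = {s4}; fixed.
Sat(AG (a ∨ (EX q))) = {s4}

{s4}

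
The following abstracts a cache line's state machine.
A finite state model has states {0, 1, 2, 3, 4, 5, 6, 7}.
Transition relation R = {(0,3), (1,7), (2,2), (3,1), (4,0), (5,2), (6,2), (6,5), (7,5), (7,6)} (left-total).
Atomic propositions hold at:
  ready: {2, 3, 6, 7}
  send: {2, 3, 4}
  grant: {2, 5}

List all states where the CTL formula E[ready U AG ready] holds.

{2, 6, 7}

AG ready: greatest fixpoint, start Z0 = {2, 3, 6, 7}, keep only states in Sat with every successor in Z. Z1 = {2}; fixed.
Sat(AG ready) = {2}
E[ready U AG ready]: least fixpoint, start Z0 = Sat(AG ready) = {2}, add states in Sat(ready) with some successor in Z. Z1 = {2, 6}; Z2 = {2, 6, 7}; fixed.
Sat(E[ready U AG ready]) = {2, 6, 7}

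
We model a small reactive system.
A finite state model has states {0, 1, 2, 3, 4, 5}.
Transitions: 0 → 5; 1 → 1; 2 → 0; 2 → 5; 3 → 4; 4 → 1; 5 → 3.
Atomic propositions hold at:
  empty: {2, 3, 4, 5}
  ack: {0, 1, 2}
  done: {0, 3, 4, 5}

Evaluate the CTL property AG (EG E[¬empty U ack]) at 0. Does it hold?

Sat(¬empty) = {0, 1}
E[¬empty U ack]: least fixpoint, start Z0 = Sat(ack) = {0, 1, 2}, add states in Sat(¬empty) with some successor in Z. Already a fixed point.
Sat(E[¬empty U ack]) = {0, 1, 2}
EG E[¬empty U ack]: greatest fixpoint, start Z0 = {0, 1, 2}, keep only states in Sat with some successor in Z. Z1 = {1, 2}; Z2 = {1}; fixed.
Sat(EG E[¬empty U ack]) = {1}
AG (EG E[¬empty U ack]): greatest fixpoint, start Z0 = {1}, keep only states in Sat with every successor in Z. Already a fixed point.
Sat(AG (EG E[¬empty U ack])) = {1}
0 ∉ Sat(AG (EG E[¬empty U ack])) = {1}, so the formula does not hold at 0.

No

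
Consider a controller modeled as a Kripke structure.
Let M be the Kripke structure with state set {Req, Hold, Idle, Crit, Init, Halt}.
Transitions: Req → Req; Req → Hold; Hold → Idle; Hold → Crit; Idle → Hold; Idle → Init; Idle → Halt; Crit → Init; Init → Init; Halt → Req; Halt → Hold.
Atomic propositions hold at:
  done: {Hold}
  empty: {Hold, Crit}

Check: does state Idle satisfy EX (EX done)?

Yes

Sat(EX done) = {s : some successor in {Hold}} = {Req, Idle, Halt}
Sat(EX (EX done)) = {s : some successor in {Req, Idle, Halt}} = {Req, Hold, Idle, Halt}
Idle ∈ Sat(EX (EX done)) = {Req, Hold, Idle, Halt}, so the formula holds at Idle.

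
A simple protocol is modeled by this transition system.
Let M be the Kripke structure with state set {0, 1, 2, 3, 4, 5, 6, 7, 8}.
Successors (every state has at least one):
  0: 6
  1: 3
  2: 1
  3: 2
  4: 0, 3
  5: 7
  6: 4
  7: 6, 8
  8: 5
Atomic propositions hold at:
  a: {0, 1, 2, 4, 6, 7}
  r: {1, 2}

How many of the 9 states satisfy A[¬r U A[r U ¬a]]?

Sat(¬r) = {0, 3, 4, 5, 6, 7, 8}
Sat(¬a) = {3, 5, 8}
A[r U ¬a]: least fixpoint, start Z0 = Sat(¬a) = {3, 5, 8}, add states in Sat(r) with every successor in Z. Z1 = {1, 3, 5, 8}; Z2 = {1, 2, 3, 5, 8}; fixed.
Sat(A[r U ¬a]) = {1, 2, 3, 5, 8}
A[¬r U A[r U ¬a]]: least fixpoint, start Z0 = Sat(A[r U ¬a]) = {1, 2, 3, 5, 8}, add states in Sat(¬r) with every successor in Z. Already a fixed point.
Sat(A[¬r U A[r U ¬a]]) = {1, 2, 3, 5, 8}
|Sat(A[¬r U A[r U ¬a]])| = |{1, 2, 3, 5, 8}| = 5.

5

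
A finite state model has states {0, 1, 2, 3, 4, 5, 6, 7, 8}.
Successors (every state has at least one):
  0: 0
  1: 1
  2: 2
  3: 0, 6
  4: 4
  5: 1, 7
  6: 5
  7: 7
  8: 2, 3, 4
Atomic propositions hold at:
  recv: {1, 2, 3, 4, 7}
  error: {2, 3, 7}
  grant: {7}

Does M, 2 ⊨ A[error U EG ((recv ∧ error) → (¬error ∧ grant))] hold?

Sat(recv ∧ error) = {2, 3, 7}
Sat(¬error) = {0, 1, 4, 5, 6, 8}
Sat(¬error ∧ grant) = ∅
Sat((recv ∧ error) → (¬error ∧ grant)) = {0, 1, 4, 5, 6, 8}
EG ((recv ∧ error) → (¬error ∧ grant)): greatest fixpoint, start Z0 = {0, 1, 4, 5, 6, 8}, keep only states in Sat with some successor in Z. Already a fixed point.
Sat(EG ((recv ∧ error) → (¬error ∧ grant))) = {0, 1, 4, 5, 6, 8}
A[error U EG ((recv ∧ error) → (¬error ∧ grant))]: least fixpoint, start Z0 = Sat(EG ((recv ∧ error) → (¬error ∧ grant))) = {0, 1, 4, 5, 6, 8}, add states in Sat(error) with every successor in Z. Z1 = {0, 1, 3, 4, 5, 6, 8}; fixed.
Sat(A[error U EG ((recv ∧ error) → (¬error ∧ grant))]) = {0, 1, 3, 4, 5, 6, 8}
2 ∉ Sat(A[error U EG ((recv ∧ error) → (¬error ∧ grant))]) = {0, 1, 3, 4, 5, 6, 8}, so the formula does not hold at 2.

No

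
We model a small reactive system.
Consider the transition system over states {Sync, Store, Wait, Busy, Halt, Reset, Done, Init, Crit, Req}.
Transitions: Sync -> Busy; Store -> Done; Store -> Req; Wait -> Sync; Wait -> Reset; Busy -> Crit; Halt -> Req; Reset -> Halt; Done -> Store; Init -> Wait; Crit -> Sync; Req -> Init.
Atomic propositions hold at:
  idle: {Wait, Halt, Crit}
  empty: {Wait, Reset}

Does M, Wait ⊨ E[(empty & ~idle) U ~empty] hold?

Sat(~idle) = {Sync, Store, Busy, Reset, Done, Init, Req}
Sat(empty & ~idle) = {Reset}
Sat(~empty) = {Sync, Store, Busy, Halt, Done, Init, Crit, Req}
E[(empty & ~idle) U ~empty]: least fixpoint, start Z0 = Sat(~empty) = {Sync, Store, Busy, Halt, Done, Init, Crit, Req}, add states in Sat(empty & ~idle) with some successor in Z. Z1 = {Sync, Store, Busy, Halt, Reset, Done, Init, Crit, Req}; fixed.
Sat(E[(empty & ~idle) U ~empty]) = {Sync, Store, Busy, Halt, Reset, Done, Init, Crit, Req}
Wait ∉ Sat(E[(empty & ~idle) U ~empty]) = {Sync, Store, Busy, Halt, Reset, Done, Init, Crit, Req}, so the formula does not hold at Wait.

No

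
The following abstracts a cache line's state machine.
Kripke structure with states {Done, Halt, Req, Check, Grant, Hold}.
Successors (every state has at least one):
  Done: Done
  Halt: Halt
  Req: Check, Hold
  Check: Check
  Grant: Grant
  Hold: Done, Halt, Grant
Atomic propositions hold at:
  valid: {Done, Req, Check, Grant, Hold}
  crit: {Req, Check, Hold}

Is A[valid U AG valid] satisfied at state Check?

AG valid: greatest fixpoint, start Z0 = {Done, Req, Check, Grant, Hold}, keep only states in Sat with every successor in Z. Z1 = {Done, Req, Check, Grant}; Z2 = {Done, Check, Grant}; fixed.
Sat(AG valid) = {Done, Check, Grant}
A[valid U AG valid]: least fixpoint, start Z0 = Sat(AG valid) = {Done, Check, Grant}, add states in Sat(valid) with every successor in Z. Already a fixed point.
Sat(A[valid U AG valid]) = {Done, Check, Grant}
Check ∈ Sat(A[valid U AG valid]) = {Done, Check, Grant}, so the formula holds at Check.

Yes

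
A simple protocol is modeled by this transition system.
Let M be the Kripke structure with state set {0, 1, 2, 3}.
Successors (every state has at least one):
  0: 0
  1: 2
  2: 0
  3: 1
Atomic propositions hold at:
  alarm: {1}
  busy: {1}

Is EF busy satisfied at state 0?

No

EF busy: least fixpoint, start Z0 = {1}, add states with some successor in Z. Z1 = {1, 3}; fixed.
Sat(EF busy) = {1, 3}
0 ∉ Sat(EF busy) = {1, 3}, so the formula does not hold at 0.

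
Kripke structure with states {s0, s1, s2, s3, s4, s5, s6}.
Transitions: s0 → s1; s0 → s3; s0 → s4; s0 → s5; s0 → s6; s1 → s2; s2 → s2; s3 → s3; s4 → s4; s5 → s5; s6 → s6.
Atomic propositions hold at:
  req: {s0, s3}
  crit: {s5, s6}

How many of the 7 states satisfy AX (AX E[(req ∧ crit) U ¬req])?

Sat(req ∧ crit) = ∅
Sat(¬req) = {s1, s2, s4, s5, s6}
E[(req ∧ crit) U ¬req]: least fixpoint, start Z0 = Sat(¬req) = {s1, s2, s4, s5, s6}, add states in Sat(req ∧ crit) with some successor in Z. Already a fixed point.
Sat(E[(req ∧ crit) U ¬req]) = {s1, s2, s4, s5, s6}
Sat(AX E[(req ∧ crit) U ¬req]) = {s : every successor in {s1, s2, s4, s5, s6}} = {s1, s2, s4, s5, s6}
Sat(AX (AX E[(req ∧ crit) U ¬req])) = {s : every successor in {s1, s2, s4, s5, s6}} = {s1, s2, s4, s5, s6}
|Sat(AX (AX E[(req ∧ crit) U ¬req]))| = |{s1, s2, s4, s5, s6}| = 5.

5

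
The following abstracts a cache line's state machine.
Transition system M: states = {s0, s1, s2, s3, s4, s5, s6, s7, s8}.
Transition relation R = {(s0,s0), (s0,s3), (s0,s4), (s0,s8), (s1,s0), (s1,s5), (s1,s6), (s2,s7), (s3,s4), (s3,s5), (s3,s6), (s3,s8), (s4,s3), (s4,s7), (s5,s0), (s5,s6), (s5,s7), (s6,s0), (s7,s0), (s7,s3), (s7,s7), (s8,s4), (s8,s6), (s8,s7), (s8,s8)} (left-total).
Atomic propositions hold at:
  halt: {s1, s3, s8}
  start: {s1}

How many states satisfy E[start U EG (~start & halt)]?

2

Sat(~start) = {s0, s2, s3, s4, s5, s6, s7, s8}
Sat(~start & halt) = {s3, s8}
EG (~start & halt): greatest fixpoint, start Z0 = {s3, s8}, keep only states in Sat with some successor in Z. Already a fixed point.
Sat(EG (~start & halt)) = {s3, s8}
E[start U EG (~start & halt)]: least fixpoint, start Z0 = Sat(EG (~start & halt)) = {s3, s8}, add states in Sat(start) with some successor in Z. Already a fixed point.
Sat(E[start U EG (~start & halt)]) = {s3, s8}
|Sat(E[start U EG (~start & halt)])| = |{s3, s8}| = 2.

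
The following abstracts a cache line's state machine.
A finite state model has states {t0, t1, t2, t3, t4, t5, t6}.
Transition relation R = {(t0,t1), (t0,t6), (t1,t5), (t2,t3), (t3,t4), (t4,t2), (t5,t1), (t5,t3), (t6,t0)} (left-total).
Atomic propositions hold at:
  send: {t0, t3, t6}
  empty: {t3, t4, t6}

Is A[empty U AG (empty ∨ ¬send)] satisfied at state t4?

Sat(¬send) = {t1, t2, t4, t5}
Sat(empty ∨ ¬send) = {t1, t2, t3, t4, t5, t6}
AG (empty ∨ ¬send): greatest fixpoint, start Z0 = {t1, t2, t3, t4, t5, t6}, keep only states in Sat with every successor in Z. Z1 = {t1, t2, t3, t4, t5}; fixed.
Sat(AG (empty ∨ ¬send)) = {t1, t2, t3, t4, t5}
A[empty U AG (empty ∨ ¬send)]: least fixpoint, start Z0 = Sat(AG (empty ∨ ¬send)) = {t1, t2, t3, t4, t5}, add states in Sat(empty) with every successor in Z. Already a fixed point.
Sat(A[empty U AG (empty ∨ ¬send)]) = {t1, t2, t3, t4, t5}
t4 ∈ Sat(A[empty U AG (empty ∨ ¬send)]) = {t1, t2, t3, t4, t5}, so the formula holds at t4.

Yes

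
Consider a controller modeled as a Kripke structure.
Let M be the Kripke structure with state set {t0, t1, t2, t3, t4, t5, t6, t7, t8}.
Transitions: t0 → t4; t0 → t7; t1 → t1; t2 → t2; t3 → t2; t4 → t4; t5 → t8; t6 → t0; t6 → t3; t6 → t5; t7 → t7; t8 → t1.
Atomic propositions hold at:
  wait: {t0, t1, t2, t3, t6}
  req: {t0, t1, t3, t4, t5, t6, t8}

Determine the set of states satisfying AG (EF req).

EF req: least fixpoint, start Z0 = {t0, t1, t3, t4, t5, t6, t8}, add states with some successor in Z. Already a fixed point.
Sat(EF req) = {t0, t1, t3, t4, t5, t6, t8}
AG (EF req): greatest fixpoint, start Z0 = {t0, t1, t3, t4, t5, t6, t8}, keep only states in Sat with every successor in Z. Z1 = {t1, t4, t5, t6, t8}; Z2 = {t1, t4, t5, t8}; fixed.
Sat(AG (EF req)) = {t1, t4, t5, t8}

{t1, t4, t5, t8}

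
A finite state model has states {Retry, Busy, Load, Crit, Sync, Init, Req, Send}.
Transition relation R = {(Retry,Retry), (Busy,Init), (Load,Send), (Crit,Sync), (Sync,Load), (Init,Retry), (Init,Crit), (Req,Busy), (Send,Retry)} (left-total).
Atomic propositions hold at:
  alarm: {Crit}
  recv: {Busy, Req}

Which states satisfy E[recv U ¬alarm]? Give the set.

Sat(¬alarm) = {Retry, Busy, Load, Sync, Init, Req, Send}
E[recv U ¬alarm]: least fixpoint, start Z0 = Sat(¬alarm) = {Retry, Busy, Load, Sync, Init, Req, Send}, add states in Sat(recv) with some successor in Z. Already a fixed point.
Sat(E[recv U ¬alarm]) = {Retry, Busy, Load, Sync, Init, Req, Send}

{Retry, Busy, Load, Sync, Init, Req, Send}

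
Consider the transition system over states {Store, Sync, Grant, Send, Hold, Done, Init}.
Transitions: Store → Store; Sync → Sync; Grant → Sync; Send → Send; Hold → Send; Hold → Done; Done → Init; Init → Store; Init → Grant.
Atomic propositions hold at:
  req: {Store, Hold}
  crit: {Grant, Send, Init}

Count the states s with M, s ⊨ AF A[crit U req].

2

A[crit U req]: least fixpoint, start Z0 = Sat(req) = {Store, Hold}, add states in Sat(crit) with every successor in Z. Already a fixed point.
Sat(A[crit U req]) = {Store, Hold}
AF A[crit U req]: least fixpoint, start Z0 = {Store, Hold}, add states with every successor in Z. Already a fixed point.
Sat(AF A[crit U req]) = {Store, Hold}
|Sat(AF A[crit U req])| = |{Store, Hold}| = 2.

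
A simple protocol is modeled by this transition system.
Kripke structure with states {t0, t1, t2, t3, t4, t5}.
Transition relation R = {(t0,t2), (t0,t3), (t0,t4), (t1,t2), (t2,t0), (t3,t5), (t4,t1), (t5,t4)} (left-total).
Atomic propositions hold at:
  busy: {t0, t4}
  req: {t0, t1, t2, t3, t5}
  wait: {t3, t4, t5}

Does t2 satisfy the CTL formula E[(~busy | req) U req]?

Yes

Sat(~busy) = {t1, t2, t3, t5}
Sat(~busy | req) = {t0, t1, t2, t3, t5}
E[(~busy | req) U req]: least fixpoint, start Z0 = Sat(req) = {t0, t1, t2, t3, t5}, add states in Sat(~busy | req) with some successor in Z. Already a fixed point.
Sat(E[(~busy | req) U req]) = {t0, t1, t2, t3, t5}
t2 ∈ Sat(E[(~busy | req) U req]) = {t0, t1, t2, t3, t5}, so the formula holds at t2.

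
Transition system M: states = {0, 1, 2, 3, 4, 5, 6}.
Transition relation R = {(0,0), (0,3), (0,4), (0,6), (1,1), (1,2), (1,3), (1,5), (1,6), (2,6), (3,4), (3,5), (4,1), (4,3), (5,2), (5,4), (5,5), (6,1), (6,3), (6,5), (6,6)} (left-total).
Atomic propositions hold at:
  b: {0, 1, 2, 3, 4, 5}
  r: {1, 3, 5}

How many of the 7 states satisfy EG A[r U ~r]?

3

Sat(~r) = {0, 2, 4, 6}
A[r U ~r]: least fixpoint, start Z0 = Sat(~r) = {0, 2, 4, 6}, add states in Sat(r) with every successor in Z. Already a fixed point.
Sat(A[r U ~r]) = {0, 2, 4, 6}
EG A[r U ~r]: greatest fixpoint, start Z0 = {0, 2, 4, 6}, keep only states in Sat with some successor in Z. Z1 = {0, 2, 6}; fixed.
Sat(EG A[r U ~r]) = {0, 2, 6}
|Sat(EG A[r U ~r])| = |{0, 2, 6}| = 3.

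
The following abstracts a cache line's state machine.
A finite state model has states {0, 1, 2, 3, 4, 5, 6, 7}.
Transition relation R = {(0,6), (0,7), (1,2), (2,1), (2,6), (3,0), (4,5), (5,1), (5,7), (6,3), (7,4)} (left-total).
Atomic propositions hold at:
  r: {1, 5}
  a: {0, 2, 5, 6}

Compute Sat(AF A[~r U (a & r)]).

{4, 5, 7}

Sat(~r) = {0, 2, 3, 4, 6, 7}
Sat(a & r) = {5}
A[~r U (a & r)]: least fixpoint, start Z0 = Sat((a & r)) = {5}, add states in Sat(~r) with every successor in Z. Z1 = {4, 5}; Z2 = {4, 5, 7}; fixed.
Sat(A[~r U (a & r)]) = {4, 5, 7}
AF A[~r U (a & r)]: least fixpoint, start Z0 = {4, 5, 7}, add states with every successor in Z. Already a fixed point.
Sat(AF A[~r U (a & r)]) = {4, 5, 7}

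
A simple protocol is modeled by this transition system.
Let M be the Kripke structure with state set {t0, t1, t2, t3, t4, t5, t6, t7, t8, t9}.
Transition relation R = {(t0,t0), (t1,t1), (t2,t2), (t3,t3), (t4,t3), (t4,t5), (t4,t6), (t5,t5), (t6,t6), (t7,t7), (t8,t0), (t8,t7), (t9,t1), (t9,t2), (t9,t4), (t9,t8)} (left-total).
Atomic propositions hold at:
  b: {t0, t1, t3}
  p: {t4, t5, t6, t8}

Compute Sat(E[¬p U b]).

Sat(¬p) = {t0, t1, t2, t3, t7, t9}
E[¬p U b]: least fixpoint, start Z0 = Sat(b) = {t0, t1, t3}, add states in Sat(¬p) with some successor in Z. Z1 = {t0, t1, t3, t9}; fixed.
Sat(E[¬p U b]) = {t0, t1, t3, t9}

{t0, t1, t3, t9}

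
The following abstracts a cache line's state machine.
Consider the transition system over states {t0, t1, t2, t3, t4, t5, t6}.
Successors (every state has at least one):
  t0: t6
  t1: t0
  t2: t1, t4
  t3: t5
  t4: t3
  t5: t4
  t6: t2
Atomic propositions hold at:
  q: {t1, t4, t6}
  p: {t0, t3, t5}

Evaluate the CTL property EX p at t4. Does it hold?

Sat(EX p) = {s : some successor in {t0, t3, t5}} = {t1, t3, t4}
t4 ∈ Sat(EX p) = {t1, t3, t4}, so the formula holds at t4.

Yes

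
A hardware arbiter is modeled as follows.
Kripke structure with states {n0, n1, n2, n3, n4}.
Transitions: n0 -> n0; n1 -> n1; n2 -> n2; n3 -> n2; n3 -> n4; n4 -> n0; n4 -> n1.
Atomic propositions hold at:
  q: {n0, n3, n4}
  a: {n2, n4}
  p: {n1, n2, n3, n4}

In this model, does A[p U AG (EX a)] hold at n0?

Sat(EX a) = {s : some successor in {n2, n4}} = {n2, n3}
AG (EX a): greatest fixpoint, start Z0 = {n2, n3}, keep only states in Sat with every successor in Z. Z1 = {n2}; fixed.
Sat(AG (EX a)) = {n2}
A[p U AG (EX a)]: least fixpoint, start Z0 = Sat(AG (EX a)) = {n2}, add states in Sat(p) with every successor in Z. Already a fixed point.
Sat(A[p U AG (EX a)]) = {n2}
n0 ∉ Sat(A[p U AG (EX a)]) = {n2}, so the formula does not hold at n0.

No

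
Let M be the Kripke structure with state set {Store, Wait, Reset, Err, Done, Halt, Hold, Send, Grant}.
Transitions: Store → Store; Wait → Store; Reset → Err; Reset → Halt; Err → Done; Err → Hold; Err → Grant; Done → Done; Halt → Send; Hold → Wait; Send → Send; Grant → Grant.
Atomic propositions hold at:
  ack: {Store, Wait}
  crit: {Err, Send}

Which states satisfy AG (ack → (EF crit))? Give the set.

EF crit: least fixpoint, start Z0 = {Err, Send}, add states with some successor in Z. Z1 = {Reset, Err, Halt, Send}; fixed.
Sat(EF crit) = {Reset, Err, Halt, Send}
Sat(ack → (EF crit)) = {Reset, Err, Done, Halt, Hold, Send, Grant}
AG (ack → (EF crit)): greatest fixpoint, start Z0 = {Reset, Err, Done, Halt, Hold, Send, Grant}, keep only states in Sat with every successor in Z. Z1 = {Reset, Err, Done, Halt, Send, Grant}; Z2 = {Reset, Done, Halt, Send, Grant}; Z3 = {Done, Halt, Send, Grant}; fixed.
Sat(AG (ack → (EF crit))) = {Done, Halt, Send, Grant}

{Done, Halt, Send, Grant}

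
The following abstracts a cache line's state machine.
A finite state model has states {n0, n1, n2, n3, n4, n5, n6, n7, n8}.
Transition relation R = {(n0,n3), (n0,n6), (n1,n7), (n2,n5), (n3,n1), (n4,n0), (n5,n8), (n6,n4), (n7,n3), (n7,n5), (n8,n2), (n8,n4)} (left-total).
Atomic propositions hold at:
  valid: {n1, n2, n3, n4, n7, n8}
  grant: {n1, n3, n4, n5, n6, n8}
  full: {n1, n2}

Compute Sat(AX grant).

{n0, n2, n3, n5, n6, n7}

Sat(AX grant) = {s : every successor in {n1, n3, n4, n5, n6, n8}} = {n0, n2, n3, n5, n6, n7}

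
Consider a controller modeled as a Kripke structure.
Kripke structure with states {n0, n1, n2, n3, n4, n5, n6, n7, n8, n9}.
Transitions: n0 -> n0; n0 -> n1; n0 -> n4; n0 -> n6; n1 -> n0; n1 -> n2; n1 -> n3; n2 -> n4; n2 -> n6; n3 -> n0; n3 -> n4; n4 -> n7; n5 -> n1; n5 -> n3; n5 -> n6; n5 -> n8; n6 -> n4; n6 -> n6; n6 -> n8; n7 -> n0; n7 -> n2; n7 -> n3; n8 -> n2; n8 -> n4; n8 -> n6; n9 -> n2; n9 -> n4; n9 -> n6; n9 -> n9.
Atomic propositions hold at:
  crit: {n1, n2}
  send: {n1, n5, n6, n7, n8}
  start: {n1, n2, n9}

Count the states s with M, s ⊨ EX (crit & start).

Sat(crit & start) = {n1, n2}
Sat(EX (crit & start)) = {s : some successor in {n1, n2}} = {n0, n1, n5, n7, n8, n9}
|Sat(EX (crit & start))| = |{n0, n1, n5, n7, n8, n9}| = 6.

6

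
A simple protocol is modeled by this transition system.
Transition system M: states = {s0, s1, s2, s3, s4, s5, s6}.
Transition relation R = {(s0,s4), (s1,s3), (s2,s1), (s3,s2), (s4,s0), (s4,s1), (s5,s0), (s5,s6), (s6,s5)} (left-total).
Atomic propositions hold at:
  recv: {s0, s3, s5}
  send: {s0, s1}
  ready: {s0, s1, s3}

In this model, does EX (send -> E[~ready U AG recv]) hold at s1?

Yes

Sat(~ready) = {s2, s4, s5, s6}
AG recv: greatest fixpoint, start Z0 = {s0, s3, s5}, keep only states in Sat with every successor in Z. Z1 = ∅; fixed.
Sat(AG recv) = ∅
E[~ready U AG recv]: least fixpoint, start Z0 = Sat(AG recv) = ∅, add states in Sat(~ready) with some successor in Z. Already a fixed point.
Sat(E[~ready U AG recv]) = ∅
Sat(send -> E[~ready U AG recv]) = {s2, s3, s4, s5, s6}
Sat(EX (send -> E[~ready U AG recv])) = {s : some successor in {s2, s3, s4, s5, s6}} = {s0, s1, s3, s5, s6}
s1 ∈ Sat(EX (send -> E[~ready U AG recv])) = {s0, s1, s3, s5, s6}, so the formula holds at s1.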